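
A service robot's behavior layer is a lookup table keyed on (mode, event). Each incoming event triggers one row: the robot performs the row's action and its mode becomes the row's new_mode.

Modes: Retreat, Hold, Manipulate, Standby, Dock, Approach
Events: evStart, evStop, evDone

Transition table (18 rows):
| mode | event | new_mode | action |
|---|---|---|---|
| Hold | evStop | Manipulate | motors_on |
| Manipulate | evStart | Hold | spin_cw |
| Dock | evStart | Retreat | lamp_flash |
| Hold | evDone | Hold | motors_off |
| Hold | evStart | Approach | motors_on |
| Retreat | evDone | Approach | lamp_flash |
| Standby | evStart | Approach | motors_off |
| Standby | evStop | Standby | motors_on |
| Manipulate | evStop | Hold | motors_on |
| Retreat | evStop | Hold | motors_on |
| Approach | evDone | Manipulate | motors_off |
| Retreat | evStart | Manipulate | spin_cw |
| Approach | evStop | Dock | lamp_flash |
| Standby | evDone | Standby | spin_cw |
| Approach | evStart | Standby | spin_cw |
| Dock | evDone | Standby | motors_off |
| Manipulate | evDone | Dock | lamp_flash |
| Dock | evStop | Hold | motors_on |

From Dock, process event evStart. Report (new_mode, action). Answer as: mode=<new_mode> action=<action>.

current mode = Dock; filter table to that mode:
  (Dock, evStart) → (Retreat, lamp_flash)  ← event matches
  (Dock, evDone) → (Standby, motors_off)
  (Dock, evStop) → (Hold, motors_on)
event = evStart selects (Retreat, lamp_flash)

mode=Retreat action=lamp_flash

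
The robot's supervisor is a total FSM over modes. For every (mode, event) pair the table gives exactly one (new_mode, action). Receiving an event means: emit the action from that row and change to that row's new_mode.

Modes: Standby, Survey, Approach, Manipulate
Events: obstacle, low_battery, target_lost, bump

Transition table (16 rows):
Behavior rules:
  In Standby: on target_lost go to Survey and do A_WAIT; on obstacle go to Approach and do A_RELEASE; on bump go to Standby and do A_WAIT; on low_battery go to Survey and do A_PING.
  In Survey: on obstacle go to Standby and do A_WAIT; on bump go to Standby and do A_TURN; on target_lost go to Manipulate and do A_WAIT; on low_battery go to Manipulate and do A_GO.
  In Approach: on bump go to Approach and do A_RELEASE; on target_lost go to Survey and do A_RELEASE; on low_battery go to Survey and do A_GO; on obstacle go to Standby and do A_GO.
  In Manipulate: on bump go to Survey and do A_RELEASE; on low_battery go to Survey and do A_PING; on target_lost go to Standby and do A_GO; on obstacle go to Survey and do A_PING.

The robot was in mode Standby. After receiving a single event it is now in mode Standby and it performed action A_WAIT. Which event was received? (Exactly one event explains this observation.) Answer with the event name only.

try obstacle: (Standby, obstacle) → (Approach, A_RELEASE)
try low_battery: (Standby, low_battery) → (Survey, A_PING)
try target_lost: (Standby, target_lost) → (Survey, A_WAIT)
try bump: (Standby, bump) → (Standby, A_WAIT)  ← matches

bump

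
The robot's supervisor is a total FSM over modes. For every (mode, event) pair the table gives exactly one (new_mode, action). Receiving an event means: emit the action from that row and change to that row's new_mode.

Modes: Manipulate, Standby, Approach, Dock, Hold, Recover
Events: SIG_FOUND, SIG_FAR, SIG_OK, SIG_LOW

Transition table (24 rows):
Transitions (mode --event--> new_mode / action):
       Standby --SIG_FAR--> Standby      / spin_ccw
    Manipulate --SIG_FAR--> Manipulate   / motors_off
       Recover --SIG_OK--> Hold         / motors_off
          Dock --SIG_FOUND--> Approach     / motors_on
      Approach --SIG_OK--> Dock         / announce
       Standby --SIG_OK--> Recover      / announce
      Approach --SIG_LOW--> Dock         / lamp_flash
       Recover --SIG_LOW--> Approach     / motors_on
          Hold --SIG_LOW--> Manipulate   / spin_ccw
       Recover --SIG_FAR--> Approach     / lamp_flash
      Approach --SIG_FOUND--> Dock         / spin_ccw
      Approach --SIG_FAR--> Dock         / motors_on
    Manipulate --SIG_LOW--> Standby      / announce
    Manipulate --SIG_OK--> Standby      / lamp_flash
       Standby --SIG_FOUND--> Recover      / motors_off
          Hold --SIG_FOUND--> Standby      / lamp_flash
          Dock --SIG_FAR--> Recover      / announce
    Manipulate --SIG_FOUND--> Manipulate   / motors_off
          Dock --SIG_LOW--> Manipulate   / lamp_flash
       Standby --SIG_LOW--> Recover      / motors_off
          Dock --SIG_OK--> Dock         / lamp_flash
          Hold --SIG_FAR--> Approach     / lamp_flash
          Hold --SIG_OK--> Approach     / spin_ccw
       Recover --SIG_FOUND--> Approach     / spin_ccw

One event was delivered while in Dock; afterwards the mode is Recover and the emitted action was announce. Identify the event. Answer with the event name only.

SIG_FAR

try SIG_FOUND: (Dock, SIG_FOUND) → (Approach, motors_on)
try SIG_FAR: (Dock, SIG_FAR) → (Recover, announce)  ← matches
try SIG_OK: (Dock, SIG_OK) → (Dock, lamp_flash)
try SIG_LOW: (Dock, SIG_LOW) → (Manipulate, lamp_flash)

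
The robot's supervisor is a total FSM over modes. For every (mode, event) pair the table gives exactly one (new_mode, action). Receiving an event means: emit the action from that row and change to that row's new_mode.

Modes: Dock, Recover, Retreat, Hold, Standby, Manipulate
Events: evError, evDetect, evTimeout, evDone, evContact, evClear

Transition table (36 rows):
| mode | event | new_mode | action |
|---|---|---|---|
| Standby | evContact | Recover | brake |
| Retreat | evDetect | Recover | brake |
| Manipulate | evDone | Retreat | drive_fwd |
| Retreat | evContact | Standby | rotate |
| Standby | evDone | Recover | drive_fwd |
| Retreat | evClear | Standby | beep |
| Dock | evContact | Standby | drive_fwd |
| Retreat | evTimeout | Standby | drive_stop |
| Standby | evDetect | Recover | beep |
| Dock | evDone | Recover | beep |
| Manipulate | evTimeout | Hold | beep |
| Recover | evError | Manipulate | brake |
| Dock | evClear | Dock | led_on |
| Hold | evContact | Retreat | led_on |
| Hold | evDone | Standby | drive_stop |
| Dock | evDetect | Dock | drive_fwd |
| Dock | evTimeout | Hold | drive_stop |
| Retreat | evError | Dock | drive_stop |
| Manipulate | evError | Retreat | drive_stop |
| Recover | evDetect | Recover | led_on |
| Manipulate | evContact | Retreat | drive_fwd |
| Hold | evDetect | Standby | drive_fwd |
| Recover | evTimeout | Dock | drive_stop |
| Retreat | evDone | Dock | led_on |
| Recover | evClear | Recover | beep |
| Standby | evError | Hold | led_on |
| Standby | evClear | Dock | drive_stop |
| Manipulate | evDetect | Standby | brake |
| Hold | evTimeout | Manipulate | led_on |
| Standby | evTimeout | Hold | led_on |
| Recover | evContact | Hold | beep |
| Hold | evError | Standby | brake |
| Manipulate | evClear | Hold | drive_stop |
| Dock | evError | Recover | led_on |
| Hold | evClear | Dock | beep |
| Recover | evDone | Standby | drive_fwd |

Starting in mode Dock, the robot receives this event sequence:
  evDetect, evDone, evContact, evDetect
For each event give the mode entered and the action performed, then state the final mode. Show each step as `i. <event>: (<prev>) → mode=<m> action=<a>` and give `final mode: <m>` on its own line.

1. evDetect: (Dock) → mode=Dock action=drive_fwd
2. evDone: (Dock) → mode=Recover action=beep
3. evContact: (Recover) → mode=Hold action=beep
4. evDetect: (Hold) → mode=Standby action=drive_fwd

final mode: Standby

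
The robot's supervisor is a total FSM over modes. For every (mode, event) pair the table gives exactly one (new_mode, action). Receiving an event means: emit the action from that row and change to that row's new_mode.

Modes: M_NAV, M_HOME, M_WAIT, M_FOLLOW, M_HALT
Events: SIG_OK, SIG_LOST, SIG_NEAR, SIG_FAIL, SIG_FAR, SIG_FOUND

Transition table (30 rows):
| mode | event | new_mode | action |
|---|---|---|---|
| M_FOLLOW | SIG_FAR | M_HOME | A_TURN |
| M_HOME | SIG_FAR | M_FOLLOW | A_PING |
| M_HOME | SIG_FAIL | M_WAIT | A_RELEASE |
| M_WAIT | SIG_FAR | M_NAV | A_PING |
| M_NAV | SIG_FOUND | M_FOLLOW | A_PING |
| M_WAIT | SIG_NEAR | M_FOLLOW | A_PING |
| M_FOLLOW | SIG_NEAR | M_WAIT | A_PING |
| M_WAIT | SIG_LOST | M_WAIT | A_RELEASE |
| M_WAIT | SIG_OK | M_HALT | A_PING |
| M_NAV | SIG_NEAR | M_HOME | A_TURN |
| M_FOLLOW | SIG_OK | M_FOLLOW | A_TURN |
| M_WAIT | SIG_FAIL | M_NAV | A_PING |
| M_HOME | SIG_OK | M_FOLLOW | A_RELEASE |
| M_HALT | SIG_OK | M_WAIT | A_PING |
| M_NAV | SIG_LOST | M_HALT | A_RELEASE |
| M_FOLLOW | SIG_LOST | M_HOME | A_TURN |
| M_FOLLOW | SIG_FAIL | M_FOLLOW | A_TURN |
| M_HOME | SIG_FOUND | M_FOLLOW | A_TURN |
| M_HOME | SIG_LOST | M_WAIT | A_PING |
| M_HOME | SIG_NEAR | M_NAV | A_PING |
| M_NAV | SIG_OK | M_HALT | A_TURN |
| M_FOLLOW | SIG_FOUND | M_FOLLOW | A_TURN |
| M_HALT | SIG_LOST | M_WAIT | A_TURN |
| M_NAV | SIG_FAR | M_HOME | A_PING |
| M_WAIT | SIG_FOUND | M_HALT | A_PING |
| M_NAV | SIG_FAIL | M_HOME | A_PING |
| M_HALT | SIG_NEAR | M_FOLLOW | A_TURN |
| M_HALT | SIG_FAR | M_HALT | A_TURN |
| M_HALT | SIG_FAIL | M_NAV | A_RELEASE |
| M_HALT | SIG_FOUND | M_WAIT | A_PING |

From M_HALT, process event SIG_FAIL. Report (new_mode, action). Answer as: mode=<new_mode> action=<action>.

current mode = M_HALT; filter table to that mode:
  (M_HALT, SIG_OK) → (M_WAIT, A_PING)
  (M_HALT, SIG_LOST) → (M_WAIT, A_TURN)
  (M_HALT, SIG_NEAR) → (M_FOLLOW, A_TURN)
  (M_HALT, SIG_FAR) → (M_HALT, A_TURN)
  (M_HALT, SIG_FAIL) → (M_NAV, A_RELEASE)  ← event matches
  (M_HALT, SIG_FOUND) → (M_WAIT, A_PING)
event = SIG_FAIL selects (M_NAV, A_RELEASE)

mode=M_NAV action=A_RELEASE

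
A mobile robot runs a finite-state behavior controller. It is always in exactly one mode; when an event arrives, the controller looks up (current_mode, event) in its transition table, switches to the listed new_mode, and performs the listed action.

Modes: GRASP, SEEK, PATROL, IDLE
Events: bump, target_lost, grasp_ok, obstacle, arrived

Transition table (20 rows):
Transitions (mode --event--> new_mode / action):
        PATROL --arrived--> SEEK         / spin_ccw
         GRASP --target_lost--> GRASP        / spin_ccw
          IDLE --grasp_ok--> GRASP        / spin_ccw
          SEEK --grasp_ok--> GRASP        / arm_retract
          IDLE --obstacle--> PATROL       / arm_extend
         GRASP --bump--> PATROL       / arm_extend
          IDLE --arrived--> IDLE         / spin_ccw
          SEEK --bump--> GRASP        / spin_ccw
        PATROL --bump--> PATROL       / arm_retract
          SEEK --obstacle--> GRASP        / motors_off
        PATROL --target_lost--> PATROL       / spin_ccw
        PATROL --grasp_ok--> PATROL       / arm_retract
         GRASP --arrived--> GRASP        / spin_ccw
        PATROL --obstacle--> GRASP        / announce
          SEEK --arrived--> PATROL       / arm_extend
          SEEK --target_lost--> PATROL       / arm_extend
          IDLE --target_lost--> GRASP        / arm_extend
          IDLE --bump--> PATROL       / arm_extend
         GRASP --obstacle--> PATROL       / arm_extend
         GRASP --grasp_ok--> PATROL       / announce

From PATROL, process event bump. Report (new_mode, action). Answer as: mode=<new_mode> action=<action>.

current mode = PATROL; filter table to that mode:
  (PATROL, arrived) → (SEEK, spin_ccw)
  (PATROL, bump) → (PATROL, arm_retract)  ← event matches
  (PATROL, target_lost) → (PATROL, spin_ccw)
  (PATROL, grasp_ok) → (PATROL, arm_retract)
  (PATROL, obstacle) → (GRASP, announce)
event = bump selects (PATROL, arm_retract)

mode=PATROL action=arm_retract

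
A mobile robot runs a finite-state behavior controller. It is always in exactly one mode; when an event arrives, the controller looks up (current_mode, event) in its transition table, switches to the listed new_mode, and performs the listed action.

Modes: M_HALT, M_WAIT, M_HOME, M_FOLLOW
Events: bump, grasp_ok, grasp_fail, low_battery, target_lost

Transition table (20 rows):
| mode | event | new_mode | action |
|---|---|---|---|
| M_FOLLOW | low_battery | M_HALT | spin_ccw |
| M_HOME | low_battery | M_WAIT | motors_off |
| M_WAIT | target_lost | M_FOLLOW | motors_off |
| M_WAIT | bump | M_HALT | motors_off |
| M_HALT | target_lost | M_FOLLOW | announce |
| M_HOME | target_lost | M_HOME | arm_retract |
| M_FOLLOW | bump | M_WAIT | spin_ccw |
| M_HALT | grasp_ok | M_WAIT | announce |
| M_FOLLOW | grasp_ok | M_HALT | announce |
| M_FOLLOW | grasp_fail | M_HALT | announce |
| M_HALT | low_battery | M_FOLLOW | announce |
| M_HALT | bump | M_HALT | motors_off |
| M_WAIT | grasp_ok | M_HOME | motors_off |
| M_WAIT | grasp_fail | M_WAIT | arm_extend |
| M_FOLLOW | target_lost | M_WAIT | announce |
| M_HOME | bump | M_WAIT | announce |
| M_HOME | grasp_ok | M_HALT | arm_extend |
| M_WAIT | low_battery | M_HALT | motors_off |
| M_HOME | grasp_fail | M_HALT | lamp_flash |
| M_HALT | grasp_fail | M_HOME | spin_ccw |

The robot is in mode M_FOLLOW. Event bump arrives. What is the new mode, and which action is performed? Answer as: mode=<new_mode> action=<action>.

mode=M_WAIT action=spin_ccw

current mode = M_FOLLOW; filter table to that mode:
  (M_FOLLOW, low_battery) → (M_HALT, spin_ccw)
  (M_FOLLOW, bump) → (M_WAIT, spin_ccw)  ← event matches
  (M_FOLLOW, grasp_ok) → (M_HALT, announce)
  (M_FOLLOW, grasp_fail) → (M_HALT, announce)
  (M_FOLLOW, target_lost) → (M_WAIT, announce)
event = bump selects (M_WAIT, spin_ccw)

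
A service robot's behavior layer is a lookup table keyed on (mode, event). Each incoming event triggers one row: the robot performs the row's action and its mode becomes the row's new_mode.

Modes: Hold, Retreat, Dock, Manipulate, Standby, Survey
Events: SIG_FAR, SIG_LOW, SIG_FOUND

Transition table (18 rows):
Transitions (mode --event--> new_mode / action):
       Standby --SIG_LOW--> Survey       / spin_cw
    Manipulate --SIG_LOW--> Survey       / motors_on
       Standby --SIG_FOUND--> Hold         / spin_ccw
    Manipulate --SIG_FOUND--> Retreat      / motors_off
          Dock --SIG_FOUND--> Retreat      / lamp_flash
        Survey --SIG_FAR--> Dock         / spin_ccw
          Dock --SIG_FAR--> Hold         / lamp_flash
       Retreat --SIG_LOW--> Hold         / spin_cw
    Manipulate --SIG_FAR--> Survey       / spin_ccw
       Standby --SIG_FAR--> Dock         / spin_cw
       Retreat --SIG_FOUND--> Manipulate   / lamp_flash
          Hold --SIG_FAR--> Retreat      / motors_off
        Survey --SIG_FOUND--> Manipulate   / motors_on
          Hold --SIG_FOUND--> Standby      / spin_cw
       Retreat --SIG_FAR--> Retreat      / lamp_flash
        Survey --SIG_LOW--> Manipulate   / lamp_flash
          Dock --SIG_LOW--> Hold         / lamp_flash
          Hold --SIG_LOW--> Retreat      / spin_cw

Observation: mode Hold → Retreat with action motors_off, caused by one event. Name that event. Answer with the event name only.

try SIG_FAR: (Hold, SIG_FAR) → (Retreat, motors_off)  ← matches
try SIG_LOW: (Hold, SIG_LOW) → (Retreat, spin_cw)
try SIG_FOUND: (Hold, SIG_FOUND) → (Standby, spin_cw)

SIG_FAR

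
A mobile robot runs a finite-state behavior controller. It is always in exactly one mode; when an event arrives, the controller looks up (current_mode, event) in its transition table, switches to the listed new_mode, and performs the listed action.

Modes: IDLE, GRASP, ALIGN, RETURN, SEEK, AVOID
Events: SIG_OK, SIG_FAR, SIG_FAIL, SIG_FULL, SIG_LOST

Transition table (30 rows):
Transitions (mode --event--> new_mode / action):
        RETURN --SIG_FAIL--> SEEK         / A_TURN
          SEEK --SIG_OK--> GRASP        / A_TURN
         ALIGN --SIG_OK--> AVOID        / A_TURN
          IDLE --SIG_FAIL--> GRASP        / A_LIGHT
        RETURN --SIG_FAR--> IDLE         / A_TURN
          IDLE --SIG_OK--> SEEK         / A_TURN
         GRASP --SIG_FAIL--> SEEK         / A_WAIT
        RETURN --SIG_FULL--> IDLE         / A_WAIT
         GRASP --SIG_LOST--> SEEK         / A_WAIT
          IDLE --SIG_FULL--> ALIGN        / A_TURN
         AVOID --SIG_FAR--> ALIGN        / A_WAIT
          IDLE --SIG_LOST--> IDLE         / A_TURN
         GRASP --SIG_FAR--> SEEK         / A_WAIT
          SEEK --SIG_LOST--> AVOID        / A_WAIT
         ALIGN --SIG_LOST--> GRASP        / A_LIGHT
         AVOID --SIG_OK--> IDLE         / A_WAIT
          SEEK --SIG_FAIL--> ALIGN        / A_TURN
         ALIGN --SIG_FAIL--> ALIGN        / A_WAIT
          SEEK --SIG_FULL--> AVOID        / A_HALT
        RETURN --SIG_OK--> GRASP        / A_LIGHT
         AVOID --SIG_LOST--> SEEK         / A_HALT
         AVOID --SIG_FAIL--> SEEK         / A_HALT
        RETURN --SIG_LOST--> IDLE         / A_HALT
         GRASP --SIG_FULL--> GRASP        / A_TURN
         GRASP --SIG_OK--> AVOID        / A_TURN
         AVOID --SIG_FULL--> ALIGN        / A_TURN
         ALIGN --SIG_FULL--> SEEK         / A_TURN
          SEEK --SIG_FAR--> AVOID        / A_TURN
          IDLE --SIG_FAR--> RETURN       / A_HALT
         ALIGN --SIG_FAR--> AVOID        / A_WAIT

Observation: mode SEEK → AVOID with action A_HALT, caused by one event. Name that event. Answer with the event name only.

try SIG_OK: (SEEK, SIG_OK) → (GRASP, A_TURN)
try SIG_FAR: (SEEK, SIG_FAR) → (AVOID, A_TURN)
try SIG_FAIL: (SEEK, SIG_FAIL) → (ALIGN, A_TURN)
try SIG_FULL: (SEEK, SIG_FULL) → (AVOID, A_HALT)  ← matches
try SIG_LOST: (SEEK, SIG_LOST) → (AVOID, A_WAIT)

SIG_FULL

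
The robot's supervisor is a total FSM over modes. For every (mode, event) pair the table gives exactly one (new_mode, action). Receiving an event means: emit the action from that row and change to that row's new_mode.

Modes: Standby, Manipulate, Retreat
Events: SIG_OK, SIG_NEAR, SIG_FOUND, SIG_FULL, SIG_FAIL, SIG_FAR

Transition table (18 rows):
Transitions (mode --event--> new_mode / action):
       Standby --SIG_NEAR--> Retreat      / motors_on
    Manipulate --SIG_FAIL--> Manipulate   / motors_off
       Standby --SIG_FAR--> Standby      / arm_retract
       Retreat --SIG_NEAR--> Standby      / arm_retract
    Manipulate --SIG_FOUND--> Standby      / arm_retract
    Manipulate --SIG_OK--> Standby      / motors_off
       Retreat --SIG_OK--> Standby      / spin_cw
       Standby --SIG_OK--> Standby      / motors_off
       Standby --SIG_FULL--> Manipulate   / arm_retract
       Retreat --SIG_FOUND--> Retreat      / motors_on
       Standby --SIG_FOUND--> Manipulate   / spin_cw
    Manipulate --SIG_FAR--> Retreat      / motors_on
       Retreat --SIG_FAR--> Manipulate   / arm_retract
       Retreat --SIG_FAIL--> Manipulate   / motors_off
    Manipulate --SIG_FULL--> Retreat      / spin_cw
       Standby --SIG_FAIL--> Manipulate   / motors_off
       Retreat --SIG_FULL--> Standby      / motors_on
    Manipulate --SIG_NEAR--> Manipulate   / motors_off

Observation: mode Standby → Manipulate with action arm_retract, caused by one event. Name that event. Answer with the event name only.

SIG_FULL

try SIG_OK: (Standby, SIG_OK) → (Standby, motors_off)
try SIG_NEAR: (Standby, SIG_NEAR) → (Retreat, motors_on)
try SIG_FOUND: (Standby, SIG_FOUND) → (Manipulate, spin_cw)
try SIG_FULL: (Standby, SIG_FULL) → (Manipulate, arm_retract)  ← matches
try SIG_FAIL: (Standby, SIG_FAIL) → (Manipulate, motors_off)
try SIG_FAR: (Standby, SIG_FAR) → (Standby, arm_retract)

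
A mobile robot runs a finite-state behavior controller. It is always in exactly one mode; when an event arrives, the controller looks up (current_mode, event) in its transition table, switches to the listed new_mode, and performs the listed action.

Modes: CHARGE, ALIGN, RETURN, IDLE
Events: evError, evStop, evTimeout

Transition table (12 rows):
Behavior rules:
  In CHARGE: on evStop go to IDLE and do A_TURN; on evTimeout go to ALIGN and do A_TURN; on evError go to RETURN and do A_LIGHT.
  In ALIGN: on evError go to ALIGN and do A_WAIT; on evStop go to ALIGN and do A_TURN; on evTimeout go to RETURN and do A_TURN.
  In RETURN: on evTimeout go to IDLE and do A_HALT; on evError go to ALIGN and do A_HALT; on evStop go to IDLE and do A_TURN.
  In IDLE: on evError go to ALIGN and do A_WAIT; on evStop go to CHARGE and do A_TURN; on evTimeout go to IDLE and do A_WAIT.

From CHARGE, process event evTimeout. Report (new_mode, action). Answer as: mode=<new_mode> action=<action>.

mode=ALIGN action=A_TURN

current mode = CHARGE; filter table to that mode:
  (CHARGE, evStop) → (IDLE, A_TURN)
  (CHARGE, evTimeout) → (ALIGN, A_TURN)  ← event matches
  (CHARGE, evError) → (RETURN, A_LIGHT)
event = evTimeout selects (ALIGN, A_TURN)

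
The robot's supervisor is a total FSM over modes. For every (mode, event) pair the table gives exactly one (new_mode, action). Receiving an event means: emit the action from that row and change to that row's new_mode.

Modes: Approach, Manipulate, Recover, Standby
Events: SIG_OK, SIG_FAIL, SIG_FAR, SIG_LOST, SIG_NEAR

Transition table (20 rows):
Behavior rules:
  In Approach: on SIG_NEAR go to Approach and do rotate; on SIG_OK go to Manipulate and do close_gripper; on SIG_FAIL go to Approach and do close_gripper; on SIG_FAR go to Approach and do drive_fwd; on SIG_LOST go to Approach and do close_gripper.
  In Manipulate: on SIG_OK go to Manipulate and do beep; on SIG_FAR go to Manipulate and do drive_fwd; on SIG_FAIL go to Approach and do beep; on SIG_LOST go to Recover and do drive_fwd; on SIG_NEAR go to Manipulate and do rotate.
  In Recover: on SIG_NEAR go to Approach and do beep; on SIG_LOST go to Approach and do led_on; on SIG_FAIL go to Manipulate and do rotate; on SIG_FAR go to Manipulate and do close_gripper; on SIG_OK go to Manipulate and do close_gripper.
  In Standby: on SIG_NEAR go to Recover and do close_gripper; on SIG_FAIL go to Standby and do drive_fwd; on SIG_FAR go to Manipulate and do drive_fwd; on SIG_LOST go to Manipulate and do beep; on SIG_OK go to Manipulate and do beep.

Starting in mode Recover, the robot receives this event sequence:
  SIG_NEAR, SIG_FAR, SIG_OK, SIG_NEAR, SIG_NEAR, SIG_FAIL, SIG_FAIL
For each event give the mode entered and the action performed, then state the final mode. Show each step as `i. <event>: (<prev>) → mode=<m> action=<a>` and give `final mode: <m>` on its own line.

1. SIG_NEAR: (Recover) → mode=Approach action=beep
2. SIG_FAR: (Approach) → mode=Approach action=drive_fwd
3. SIG_OK: (Approach) → mode=Manipulate action=close_gripper
4. SIG_NEAR: (Manipulate) → mode=Manipulate action=rotate
5. SIG_NEAR: (Manipulate) → mode=Manipulate action=rotate
6. SIG_FAIL: (Manipulate) → mode=Approach action=beep
7. SIG_FAIL: (Approach) → mode=Approach action=close_gripper

final mode: Approach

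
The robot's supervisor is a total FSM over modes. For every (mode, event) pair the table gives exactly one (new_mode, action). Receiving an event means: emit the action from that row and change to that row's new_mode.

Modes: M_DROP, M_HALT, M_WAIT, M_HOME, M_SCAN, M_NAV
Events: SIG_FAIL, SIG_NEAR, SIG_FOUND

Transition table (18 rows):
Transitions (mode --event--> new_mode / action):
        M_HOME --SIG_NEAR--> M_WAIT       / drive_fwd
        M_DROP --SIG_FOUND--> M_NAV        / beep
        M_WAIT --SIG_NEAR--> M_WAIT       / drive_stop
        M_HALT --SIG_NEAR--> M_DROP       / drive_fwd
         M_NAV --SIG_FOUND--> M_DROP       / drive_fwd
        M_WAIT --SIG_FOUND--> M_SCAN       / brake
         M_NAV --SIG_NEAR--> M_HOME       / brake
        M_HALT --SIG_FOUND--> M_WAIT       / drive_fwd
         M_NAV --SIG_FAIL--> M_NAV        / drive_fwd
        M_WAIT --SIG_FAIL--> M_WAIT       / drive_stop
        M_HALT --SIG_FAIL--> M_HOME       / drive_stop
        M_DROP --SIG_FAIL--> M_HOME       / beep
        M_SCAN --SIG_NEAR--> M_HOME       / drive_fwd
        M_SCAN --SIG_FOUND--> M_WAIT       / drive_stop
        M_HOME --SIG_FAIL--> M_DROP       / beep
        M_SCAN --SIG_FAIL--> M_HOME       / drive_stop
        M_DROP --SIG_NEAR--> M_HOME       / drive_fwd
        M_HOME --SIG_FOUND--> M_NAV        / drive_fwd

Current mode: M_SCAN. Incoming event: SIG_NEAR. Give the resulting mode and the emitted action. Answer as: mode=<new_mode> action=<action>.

current mode = M_SCAN; filter table to that mode:
  (M_SCAN, SIG_NEAR) → (M_HOME, drive_fwd)  ← event matches
  (M_SCAN, SIG_FOUND) → (M_WAIT, drive_stop)
  (M_SCAN, SIG_FAIL) → (M_HOME, drive_stop)
event = SIG_NEAR selects (M_HOME, drive_fwd)

mode=M_HOME action=drive_fwd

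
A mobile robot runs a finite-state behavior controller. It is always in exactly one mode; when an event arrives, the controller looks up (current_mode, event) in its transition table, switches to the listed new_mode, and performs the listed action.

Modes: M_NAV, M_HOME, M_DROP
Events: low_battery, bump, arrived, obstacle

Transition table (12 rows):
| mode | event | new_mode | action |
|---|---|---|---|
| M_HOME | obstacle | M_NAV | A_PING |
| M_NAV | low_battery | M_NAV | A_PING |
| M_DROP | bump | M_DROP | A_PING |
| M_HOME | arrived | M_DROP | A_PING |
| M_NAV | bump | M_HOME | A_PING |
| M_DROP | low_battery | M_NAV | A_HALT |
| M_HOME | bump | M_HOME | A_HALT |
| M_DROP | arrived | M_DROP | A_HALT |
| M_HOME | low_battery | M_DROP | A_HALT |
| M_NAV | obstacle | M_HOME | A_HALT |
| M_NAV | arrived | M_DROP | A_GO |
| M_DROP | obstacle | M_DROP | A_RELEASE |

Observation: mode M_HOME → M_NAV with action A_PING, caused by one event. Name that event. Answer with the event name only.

obstacle

try low_battery: (M_HOME, low_battery) → (M_DROP, A_HALT)
try bump: (M_HOME, bump) → (M_HOME, A_HALT)
try arrived: (M_HOME, arrived) → (M_DROP, A_PING)
try obstacle: (M_HOME, obstacle) → (M_NAV, A_PING)  ← matches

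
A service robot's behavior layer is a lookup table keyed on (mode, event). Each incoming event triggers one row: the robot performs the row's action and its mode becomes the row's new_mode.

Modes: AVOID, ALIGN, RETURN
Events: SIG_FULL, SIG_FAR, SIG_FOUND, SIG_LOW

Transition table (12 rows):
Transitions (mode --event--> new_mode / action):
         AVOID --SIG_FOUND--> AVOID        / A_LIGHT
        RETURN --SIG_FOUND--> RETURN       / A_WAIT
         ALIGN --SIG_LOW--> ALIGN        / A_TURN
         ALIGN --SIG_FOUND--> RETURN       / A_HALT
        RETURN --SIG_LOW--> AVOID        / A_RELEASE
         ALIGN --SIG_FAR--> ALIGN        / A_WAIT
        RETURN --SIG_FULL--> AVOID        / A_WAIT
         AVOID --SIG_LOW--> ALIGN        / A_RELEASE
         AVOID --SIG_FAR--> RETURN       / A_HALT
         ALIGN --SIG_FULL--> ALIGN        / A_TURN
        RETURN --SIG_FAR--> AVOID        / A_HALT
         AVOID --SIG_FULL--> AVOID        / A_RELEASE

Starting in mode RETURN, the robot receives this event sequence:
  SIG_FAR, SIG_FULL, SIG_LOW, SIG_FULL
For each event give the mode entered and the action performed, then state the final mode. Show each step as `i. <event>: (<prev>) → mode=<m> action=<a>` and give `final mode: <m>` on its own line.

final mode: ALIGN

1. SIG_FAR: (RETURN) → mode=AVOID action=A_HALT
2. SIG_FULL: (AVOID) → mode=AVOID action=A_RELEASE
3. SIG_LOW: (AVOID) → mode=ALIGN action=A_RELEASE
4. SIG_FULL: (ALIGN) → mode=ALIGN action=A_TURN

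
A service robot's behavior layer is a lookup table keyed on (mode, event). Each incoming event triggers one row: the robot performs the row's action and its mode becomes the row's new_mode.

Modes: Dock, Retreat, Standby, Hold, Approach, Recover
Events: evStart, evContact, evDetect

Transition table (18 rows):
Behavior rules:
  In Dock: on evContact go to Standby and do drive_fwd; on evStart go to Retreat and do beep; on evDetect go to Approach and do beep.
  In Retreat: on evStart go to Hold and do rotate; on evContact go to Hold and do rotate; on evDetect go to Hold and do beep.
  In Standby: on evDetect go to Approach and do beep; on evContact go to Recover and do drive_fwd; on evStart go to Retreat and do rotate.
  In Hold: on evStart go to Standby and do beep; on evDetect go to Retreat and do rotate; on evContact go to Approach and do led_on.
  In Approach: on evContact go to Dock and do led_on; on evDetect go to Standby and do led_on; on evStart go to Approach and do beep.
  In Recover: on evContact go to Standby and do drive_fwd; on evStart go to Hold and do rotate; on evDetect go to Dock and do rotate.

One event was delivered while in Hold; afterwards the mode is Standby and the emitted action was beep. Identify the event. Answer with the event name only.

try evStart: (Hold, evStart) → (Standby, beep)  ← matches
try evContact: (Hold, evContact) → (Approach, led_on)
try evDetect: (Hold, evDetect) → (Retreat, rotate)

evStart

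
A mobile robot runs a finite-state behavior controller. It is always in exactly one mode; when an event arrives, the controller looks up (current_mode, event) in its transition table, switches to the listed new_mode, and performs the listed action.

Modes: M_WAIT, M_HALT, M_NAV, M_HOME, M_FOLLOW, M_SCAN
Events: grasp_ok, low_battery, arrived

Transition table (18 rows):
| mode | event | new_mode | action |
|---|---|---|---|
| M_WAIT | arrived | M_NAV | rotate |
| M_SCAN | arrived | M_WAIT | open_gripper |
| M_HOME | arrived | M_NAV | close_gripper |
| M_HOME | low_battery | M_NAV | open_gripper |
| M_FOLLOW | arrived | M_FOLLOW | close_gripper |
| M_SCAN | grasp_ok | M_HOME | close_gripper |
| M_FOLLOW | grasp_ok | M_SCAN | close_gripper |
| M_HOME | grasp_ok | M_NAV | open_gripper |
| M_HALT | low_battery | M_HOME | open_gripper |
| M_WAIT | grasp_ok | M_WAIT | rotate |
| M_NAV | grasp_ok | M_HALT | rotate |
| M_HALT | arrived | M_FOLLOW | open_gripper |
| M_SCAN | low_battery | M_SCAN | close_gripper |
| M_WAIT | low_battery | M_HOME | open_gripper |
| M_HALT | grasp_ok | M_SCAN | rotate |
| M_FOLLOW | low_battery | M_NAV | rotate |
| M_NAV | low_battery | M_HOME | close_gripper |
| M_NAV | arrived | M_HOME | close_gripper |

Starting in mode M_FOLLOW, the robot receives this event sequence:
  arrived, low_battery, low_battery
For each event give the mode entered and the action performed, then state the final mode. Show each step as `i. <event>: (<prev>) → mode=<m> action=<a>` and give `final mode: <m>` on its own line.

final mode: M_HOME

1. arrived: (M_FOLLOW) → mode=M_FOLLOW action=close_gripper
2. low_battery: (M_FOLLOW) → mode=M_NAV action=rotate
3. low_battery: (M_NAV) → mode=M_HOME action=close_gripper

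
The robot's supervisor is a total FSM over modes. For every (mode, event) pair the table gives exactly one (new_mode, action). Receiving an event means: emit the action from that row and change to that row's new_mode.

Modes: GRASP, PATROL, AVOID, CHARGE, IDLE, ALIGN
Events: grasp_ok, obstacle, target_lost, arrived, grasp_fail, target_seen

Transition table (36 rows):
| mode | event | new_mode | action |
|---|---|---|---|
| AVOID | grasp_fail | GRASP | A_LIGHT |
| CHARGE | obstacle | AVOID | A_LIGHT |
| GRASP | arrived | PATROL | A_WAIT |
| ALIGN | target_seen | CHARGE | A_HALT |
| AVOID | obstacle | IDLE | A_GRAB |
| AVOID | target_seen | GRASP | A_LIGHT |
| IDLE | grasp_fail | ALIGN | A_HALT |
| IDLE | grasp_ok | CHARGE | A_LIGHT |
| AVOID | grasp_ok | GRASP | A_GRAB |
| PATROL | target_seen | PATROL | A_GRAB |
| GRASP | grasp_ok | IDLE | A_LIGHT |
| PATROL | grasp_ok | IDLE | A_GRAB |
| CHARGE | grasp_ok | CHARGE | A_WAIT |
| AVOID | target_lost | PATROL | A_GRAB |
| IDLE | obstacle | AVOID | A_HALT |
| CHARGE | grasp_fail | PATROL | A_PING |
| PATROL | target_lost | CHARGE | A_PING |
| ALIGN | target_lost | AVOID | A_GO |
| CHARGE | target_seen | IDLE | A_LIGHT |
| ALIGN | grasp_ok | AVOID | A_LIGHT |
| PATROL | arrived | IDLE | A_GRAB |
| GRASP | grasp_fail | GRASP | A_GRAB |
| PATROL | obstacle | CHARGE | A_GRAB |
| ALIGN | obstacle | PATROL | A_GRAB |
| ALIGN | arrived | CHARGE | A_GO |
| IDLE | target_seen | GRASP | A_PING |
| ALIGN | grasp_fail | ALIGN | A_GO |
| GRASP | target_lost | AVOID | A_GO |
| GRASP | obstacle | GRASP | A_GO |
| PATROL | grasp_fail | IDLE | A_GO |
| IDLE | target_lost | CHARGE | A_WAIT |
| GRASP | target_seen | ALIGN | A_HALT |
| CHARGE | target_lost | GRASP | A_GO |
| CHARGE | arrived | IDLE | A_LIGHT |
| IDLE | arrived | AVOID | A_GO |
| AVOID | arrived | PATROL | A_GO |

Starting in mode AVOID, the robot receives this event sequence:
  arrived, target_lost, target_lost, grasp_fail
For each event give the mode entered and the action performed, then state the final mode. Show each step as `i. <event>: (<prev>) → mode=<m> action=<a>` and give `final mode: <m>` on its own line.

1. arrived: (AVOID) → mode=PATROL action=A_GO
2. target_lost: (PATROL) → mode=CHARGE action=A_PING
3. target_lost: (CHARGE) → mode=GRASP action=A_GO
4. grasp_fail: (GRASP) → mode=GRASP action=A_GRAB

final mode: GRASP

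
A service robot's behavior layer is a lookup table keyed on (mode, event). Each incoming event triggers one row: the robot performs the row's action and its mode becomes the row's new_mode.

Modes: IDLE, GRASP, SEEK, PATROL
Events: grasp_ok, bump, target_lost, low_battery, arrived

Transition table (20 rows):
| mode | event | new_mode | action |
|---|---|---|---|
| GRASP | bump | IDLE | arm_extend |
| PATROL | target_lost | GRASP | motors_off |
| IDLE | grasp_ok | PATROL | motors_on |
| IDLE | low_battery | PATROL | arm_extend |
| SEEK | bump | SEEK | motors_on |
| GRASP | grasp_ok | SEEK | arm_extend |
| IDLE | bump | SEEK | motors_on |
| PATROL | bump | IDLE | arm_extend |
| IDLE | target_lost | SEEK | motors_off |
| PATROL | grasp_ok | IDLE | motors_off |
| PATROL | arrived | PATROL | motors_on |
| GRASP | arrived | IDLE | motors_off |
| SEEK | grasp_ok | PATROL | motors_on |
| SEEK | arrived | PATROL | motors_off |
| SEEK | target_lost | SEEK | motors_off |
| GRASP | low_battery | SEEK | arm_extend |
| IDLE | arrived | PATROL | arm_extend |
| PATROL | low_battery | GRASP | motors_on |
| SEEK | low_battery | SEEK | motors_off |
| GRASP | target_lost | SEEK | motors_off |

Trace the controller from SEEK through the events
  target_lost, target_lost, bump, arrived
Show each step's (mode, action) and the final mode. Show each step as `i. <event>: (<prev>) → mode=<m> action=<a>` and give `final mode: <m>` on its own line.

1. target_lost: (SEEK) → mode=SEEK action=motors_off
2. target_lost: (SEEK) → mode=SEEK action=motors_off
3. bump: (SEEK) → mode=SEEK action=motors_on
4. arrived: (SEEK) → mode=PATROL action=motors_off

final mode: PATROL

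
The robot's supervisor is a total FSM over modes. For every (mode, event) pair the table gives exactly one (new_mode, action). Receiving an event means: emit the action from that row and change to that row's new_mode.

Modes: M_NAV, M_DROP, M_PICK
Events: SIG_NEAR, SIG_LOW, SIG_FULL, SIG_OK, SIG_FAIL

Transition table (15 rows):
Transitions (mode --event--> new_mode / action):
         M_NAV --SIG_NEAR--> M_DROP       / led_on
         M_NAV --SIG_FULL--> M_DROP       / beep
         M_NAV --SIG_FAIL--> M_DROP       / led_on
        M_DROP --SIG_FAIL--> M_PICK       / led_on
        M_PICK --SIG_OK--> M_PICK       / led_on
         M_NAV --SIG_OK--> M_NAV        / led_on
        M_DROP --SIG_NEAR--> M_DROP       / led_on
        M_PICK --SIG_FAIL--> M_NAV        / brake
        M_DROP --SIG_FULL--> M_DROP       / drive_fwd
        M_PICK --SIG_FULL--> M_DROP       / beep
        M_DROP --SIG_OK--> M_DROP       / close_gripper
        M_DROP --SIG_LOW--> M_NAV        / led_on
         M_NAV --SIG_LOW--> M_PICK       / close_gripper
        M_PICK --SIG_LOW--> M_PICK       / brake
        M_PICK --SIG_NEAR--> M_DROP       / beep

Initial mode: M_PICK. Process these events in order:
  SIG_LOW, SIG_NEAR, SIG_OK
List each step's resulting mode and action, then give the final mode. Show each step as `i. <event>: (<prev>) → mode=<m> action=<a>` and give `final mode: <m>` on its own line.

1. SIG_LOW: (M_PICK) → mode=M_PICK action=brake
2. SIG_NEAR: (M_PICK) → mode=M_DROP action=beep
3. SIG_OK: (M_DROP) → mode=M_DROP action=close_gripper

final mode: M_DROP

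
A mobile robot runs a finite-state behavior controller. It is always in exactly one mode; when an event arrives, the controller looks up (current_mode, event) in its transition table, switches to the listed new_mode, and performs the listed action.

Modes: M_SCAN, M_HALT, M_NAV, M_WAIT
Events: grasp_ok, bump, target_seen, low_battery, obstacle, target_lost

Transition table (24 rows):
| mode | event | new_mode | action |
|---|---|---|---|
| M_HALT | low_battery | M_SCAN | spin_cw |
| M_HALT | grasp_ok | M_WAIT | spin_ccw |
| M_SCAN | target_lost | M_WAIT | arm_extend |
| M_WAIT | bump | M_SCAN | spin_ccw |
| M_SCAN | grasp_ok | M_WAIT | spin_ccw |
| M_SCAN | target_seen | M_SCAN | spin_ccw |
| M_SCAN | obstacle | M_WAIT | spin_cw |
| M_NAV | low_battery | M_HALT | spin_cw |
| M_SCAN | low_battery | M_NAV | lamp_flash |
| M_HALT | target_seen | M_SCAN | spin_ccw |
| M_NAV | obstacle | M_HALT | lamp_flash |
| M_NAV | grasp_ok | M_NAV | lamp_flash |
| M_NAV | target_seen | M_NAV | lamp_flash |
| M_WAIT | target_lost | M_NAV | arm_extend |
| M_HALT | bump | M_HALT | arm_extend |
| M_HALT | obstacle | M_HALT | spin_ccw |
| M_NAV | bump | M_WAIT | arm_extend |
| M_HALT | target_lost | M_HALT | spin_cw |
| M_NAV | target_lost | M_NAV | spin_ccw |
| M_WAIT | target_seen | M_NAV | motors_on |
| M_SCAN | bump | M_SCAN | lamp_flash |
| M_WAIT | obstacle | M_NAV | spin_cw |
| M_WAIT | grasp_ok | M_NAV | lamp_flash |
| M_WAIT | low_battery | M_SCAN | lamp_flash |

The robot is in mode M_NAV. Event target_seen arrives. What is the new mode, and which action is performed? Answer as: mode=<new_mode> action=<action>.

mode=M_NAV action=lamp_flash

current mode = M_NAV; filter table to that mode:
  (M_NAV, low_battery) → (M_HALT, spin_cw)
  (M_NAV, obstacle) → (M_HALT, lamp_flash)
  (M_NAV, grasp_ok) → (M_NAV, lamp_flash)
  (M_NAV, target_seen) → (M_NAV, lamp_flash)  ← event matches
  (M_NAV, bump) → (M_WAIT, arm_extend)
  (M_NAV, target_lost) → (M_NAV, spin_ccw)
event = target_seen selects (M_NAV, lamp_flash)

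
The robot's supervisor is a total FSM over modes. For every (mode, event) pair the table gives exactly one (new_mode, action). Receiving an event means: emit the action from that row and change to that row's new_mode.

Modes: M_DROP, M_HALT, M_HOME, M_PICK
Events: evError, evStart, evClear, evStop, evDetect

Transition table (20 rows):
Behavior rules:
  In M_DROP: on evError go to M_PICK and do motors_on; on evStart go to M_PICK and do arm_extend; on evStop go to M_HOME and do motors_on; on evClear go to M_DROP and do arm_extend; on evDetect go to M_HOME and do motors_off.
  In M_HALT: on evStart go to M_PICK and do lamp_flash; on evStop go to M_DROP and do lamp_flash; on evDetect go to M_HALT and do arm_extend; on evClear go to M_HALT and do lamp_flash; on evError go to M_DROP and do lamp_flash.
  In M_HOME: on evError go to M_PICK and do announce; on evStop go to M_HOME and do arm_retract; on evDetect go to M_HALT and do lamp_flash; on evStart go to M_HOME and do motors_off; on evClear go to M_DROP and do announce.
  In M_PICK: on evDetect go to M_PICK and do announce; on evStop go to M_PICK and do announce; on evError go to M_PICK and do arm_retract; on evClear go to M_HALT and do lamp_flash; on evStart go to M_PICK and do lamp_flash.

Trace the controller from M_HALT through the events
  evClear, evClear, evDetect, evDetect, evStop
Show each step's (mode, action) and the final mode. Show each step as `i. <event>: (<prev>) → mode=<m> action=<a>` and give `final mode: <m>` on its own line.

final mode: M_DROP

1. evClear: (M_HALT) → mode=M_HALT action=lamp_flash
2. evClear: (M_HALT) → mode=M_HALT action=lamp_flash
3. evDetect: (M_HALT) → mode=M_HALT action=arm_extend
4. evDetect: (M_HALT) → mode=M_HALT action=arm_extend
5. evStop: (M_HALT) → mode=M_DROP action=lamp_flash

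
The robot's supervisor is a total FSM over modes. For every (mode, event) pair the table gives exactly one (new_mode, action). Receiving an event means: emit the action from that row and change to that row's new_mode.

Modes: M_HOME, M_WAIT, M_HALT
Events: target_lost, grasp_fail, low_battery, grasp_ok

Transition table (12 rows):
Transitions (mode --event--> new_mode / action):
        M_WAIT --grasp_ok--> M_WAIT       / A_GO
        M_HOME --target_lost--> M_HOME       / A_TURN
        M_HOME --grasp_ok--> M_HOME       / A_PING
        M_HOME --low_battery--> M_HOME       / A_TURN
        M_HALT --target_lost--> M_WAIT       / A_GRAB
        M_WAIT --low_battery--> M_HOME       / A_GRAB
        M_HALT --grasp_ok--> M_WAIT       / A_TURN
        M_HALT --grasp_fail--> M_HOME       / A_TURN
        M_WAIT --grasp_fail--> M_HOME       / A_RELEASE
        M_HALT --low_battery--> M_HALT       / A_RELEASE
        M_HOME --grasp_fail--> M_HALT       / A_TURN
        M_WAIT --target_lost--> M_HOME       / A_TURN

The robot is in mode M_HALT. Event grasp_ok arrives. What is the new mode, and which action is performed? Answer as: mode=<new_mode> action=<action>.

current mode = M_HALT; filter table to that mode:
  (M_HALT, target_lost) → (M_WAIT, A_GRAB)
  (M_HALT, grasp_ok) → (M_WAIT, A_TURN)  ← event matches
  (M_HALT, grasp_fail) → (M_HOME, A_TURN)
  (M_HALT, low_battery) → (M_HALT, A_RELEASE)
event = grasp_ok selects (M_WAIT, A_TURN)

mode=M_WAIT action=A_TURN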